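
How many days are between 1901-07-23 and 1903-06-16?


From 1901-07-23 to 1903-06-16
1901-07-23: days before July = 31 + 28 + 31 + 30 + 31 + 30 = 181 (1901 is not a leap year); day of year = 181 + 23 = 204
1903-06-16: days before June = 31 + 28 + 31 + 30 + 31 = 151 (1903 is not a leap year); day of year = 151 + 16 = 167
Rest of 1901: 365 - 204 = 161
Full years 1902 (365): 365
Total = 161 + 365 + 167 = 693

693 days


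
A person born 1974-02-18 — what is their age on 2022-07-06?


Birth: 1974-02-18
Reference: 2022-07-06
Year difference: 2022 - 1974 = 48

48 years old


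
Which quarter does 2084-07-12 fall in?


Month: July (month 7)
Q1: Jan-Mar, Q2: Apr-Jun, Q3: Jul-Sep, Q4: Oct-Dec

Q3


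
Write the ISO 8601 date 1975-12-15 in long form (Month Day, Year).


ISO 1975-12-15 parses as year=1975, month=12, day=15
Month 12 -> December

December 15, 1975


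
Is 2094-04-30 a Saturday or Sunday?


Anchor: Jan 1, 2094. With p = 2094 - 1 = 2093: (p + p//4 - p//100 + p//400) mod 7 = (2093 + 523 - 20 + 5) mod 7 = 2601 mod 7 = 4 -> Friday (Mon=0 ... Sun=6)
Day of year: 120; offset = 119
Weekday index = (4 + 119) mod 7 = 4 -> Friday
Weekend days: Saturday, Sunday

No


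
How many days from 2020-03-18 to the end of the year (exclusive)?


Day of year: 78 of 366
Remaining = 366 - 78

288 days


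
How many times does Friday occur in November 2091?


November 2091 has 30 days
Anchor: Jan 1, 2091. With p = 2091 - 1 = 2090: (p + p//4 - p//100 + p//400) mod 7 = (2090 + 522 - 20 + 5) mod 7 = 2597 mod 7 = 0 -> Monday (Mon=0 ... Sun=6)
Days before November (Jan-Oct): 304; November 1 index = (0 + 304) mod 7 = 3 -> Thursday
First Friday is November 2
Fridays: 2, 9, 16, 23, 30

5 Fridays


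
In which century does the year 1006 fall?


Century = (year - 1) // 100 + 1
= (1006 - 1) // 100 + 1
= 1005 // 100 + 1
= 10 + 1

11th century


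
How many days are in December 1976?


December 1976

31 days


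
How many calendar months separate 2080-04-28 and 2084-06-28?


From April 2080 to June 2084
4 years * 12 = 48 months, plus 2 months = 50

50 months


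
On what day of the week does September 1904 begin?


Target: September 1, 1904
Anchor: Jan 1, 1904. With p = 1904 - 1 = 1903: (p + p//4 - p//100 + p//400) mod 7 = (1903 + 475 - 19 + 4) mod 7 = 2363 mod 7 = 4 -> Friday (Mon=0 ... Sun=6)
Days before September (Jan-Aug): 244 days
Weekday index = (4 + 244) mod 7 = 3

Thursday


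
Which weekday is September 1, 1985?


Target: September 1, 1985
Anchor: Jan 1, 1985. With p = 1985 - 1 = 1984: (p + p//4 - p//100 + p//400) mod 7 = (1984 + 496 - 19 + 4) mod 7 = 2465 mod 7 = 1 -> Tuesday (Mon=0 ... Sun=6)
Days before September (Jan-Aug): 243 days
Weekday index = (1 + 243) mod 7 = 6

Sunday


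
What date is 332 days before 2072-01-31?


Start: 2072-01-31, subtract 332 days
Back 31 days from January 31 reaches December 31, 2071 -> 301 left
December 2071 has 31 days -> back to November 30, 2071 -> 270 left
November 2071 has 30 days -> back to October 31, 2071 -> 240 left
October 2071 has 31 days -> back to September 30, 2071 -> 209 left
September 2071 has 30 days -> back to August 31, 2071 -> 179 left
August 2071 has 31 days -> back to July 31, 2071 -> 148 left
July 2071 has 31 days -> back to June 30, 2071 -> 117 left
June 2071 has 30 days -> back to May 31, 2071 -> 87 left
May 2071 has 31 days -> back to April 30, 2071 -> 56 left
April 2071 has 30 days -> back to March 31, 2071 -> 26 left
March 2071: 31 - 26 = 5 -> lands on March 5

Result: 2071-03-05


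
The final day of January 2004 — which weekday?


January 2004 has 31 days
Anchor: Jan 1, 2004. With p = 2004 - 1 = 2003: (p + p//4 - p//100 + p//400) mod 7 = (2003 + 500 - 20 + 5) mod 7 = 2488 mod 7 = 3 -> Thursday (Mon=0 ... Sun=6)
January 1 is the anchor itself -> Thursday
Last day offset: 31 - 1 = 30 days
Weekday index = (3 + 30) mod 7 = 5

Saturday, January 31


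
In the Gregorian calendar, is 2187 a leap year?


Gregorian leap year rule: divisible by 4, but not by 100, unless also by 400.
2187 is not divisible by 4 -> not a leap year

No


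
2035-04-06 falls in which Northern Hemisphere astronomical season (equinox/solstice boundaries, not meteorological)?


Date: April 6
Astronomical Spring (approx.; exact equinox/solstice day varies by year): March 20 to June 20
April 6 falls within the Spring window

Spring


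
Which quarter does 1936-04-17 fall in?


Month: April (month 4)
Q1: Jan-Mar, Q2: Apr-Jun, Q3: Jul-Sep, Q4: Oct-Dec

Q2


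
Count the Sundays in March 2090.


March 2090 has 31 days
Anchor: Jan 1, 2090. With p = 2090 - 1 = 2089: (p + p//4 - p//100 + p//400) mod 7 = (2089 + 522 - 20 + 5) mod 7 = 2596 mod 7 = 6 -> Sunday (Mon=0 ... Sun=6)
Days before March (Jan-Feb): 59; March 1 index = (6 + 59) mod 7 = 2 -> Wednesday
First Sunday is March 5
Sundays: 5, 12, 19, 26

4 Sundays


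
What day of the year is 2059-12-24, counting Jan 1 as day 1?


Date: December 24, 2059
Days in months 1 through 11: 334
Plus 24 days in December

Day of year: 358


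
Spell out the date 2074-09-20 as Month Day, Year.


ISO 2074-09-20 parses as year=2074, month=09, day=20
Month 9 -> September

September 20, 2074


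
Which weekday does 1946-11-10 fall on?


Date: November 10, 1946
Anchor: Jan 1, 1946. With p = 1946 - 1 = 1945: (p + p//4 - p//100 + p//400) mod 7 = (1945 + 486 - 19 + 4) mod 7 = 2416 mod 7 = 1 -> Tuesday (Mon=0 ... Sun=6)
Days before November (Jan-Oct): 304; offset = 304 + 10 - 1 = 313
Weekday index = (1 + 313) mod 7 = 6

Day of the week: Sunday


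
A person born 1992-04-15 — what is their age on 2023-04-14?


Birth: 1992-04-15
Reference: 2023-04-14
Year difference: 2023 - 1992 = 31
Birthday not yet reached in 2023, subtract 1

30 years old


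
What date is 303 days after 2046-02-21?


Start: 2046-02-21, add 303 days
February 2046 has 28 days: 28 - 21 = 7 days to February 28 -> 296 left
March 2046 has 31 days -> 265 left
April 2046 has 30 days -> 235 left
May 2046 has 31 days -> 204 left
June 2046 has 30 days -> 174 left
July 2046 has 31 days -> 143 left
August 2046 has 31 days -> 112 left
September 2046 has 30 days -> 82 left
October 2046 has 31 days -> 51 left
November 2046 has 30 days -> 21 left
December 2046: 21 <= 31 -> lands on December 21

Result: 2046-12-21


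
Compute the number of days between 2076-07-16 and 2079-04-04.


From 2076-07-16 to 2079-04-04
2076-07-16: days before July = 31 + 29 + 31 + 30 + 31 + 30 = 182 (2076 is a leap year); day of year = 182 + 16 = 198
2079-04-04: days before April = 31 + 28 + 31 = 90 (2079 is not a leap year); day of year = 90 + 4 = 94
Rest of 2076: 366 - 198 = 168
Full years 2077 (365), 2078 (365): 730
Total = 168 + 730 + 94 = 992

992 days


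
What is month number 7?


Month 7 of 12

July


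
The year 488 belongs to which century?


Century = (year - 1) // 100 + 1
= (488 - 1) // 100 + 1
= 487 // 100 + 1
= 4 + 1

5th century


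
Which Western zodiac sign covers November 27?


Date: November 27
Conventional tropical zodiac dates: Sagittarius from November 22 onward; Capricorn starts December 22
November 27 falls within the Sagittarius range

Sagittarius


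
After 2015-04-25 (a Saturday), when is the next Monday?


Current: Saturday
Target: Monday
Days ahead: 2

Next Monday: 2015-04-27


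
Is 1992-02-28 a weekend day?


Anchor: Jan 1, 1992. With p = 1992 - 1 = 1991: (p + p//4 - p//100 + p//400) mod 7 = (1991 + 497 - 19 + 4) mod 7 = 2473 mod 7 = 2 -> Wednesday (Mon=0 ... Sun=6)
Day of year: 59; offset = 58
Weekday index = (2 + 58) mod 7 = 4 -> Friday
Weekend days: Saturday, Sunday

No


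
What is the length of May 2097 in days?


May 2097

31 days


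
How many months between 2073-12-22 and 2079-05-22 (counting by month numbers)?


From December 2073 to May 2079
6 years * 12 = 72 months, minus 7 months = 65

65 months


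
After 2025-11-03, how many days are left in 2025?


Day of year: 307 of 365
Remaining = 365 - 307

58 days


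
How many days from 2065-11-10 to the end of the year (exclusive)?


Day of year: 314 of 365
Remaining = 365 - 314

51 days


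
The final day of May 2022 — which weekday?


May 2022 has 31 days
Anchor: Jan 1, 2022. With p = 2022 - 1 = 2021: (p + p//4 - p//100 + p//400) mod 7 = (2021 + 505 - 20 + 5) mod 7 = 2511 mod 7 = 5 -> Saturday (Mon=0 ... Sun=6)
Days before May (Jan-Apr): 120; May 1 index = (5 + 120) mod 7 = 6 -> Sunday
Last day offset: 31 - 1 = 30 days
Weekday index = (6 + 30) mod 7 = 1

Tuesday, May 31


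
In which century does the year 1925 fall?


Century = (year - 1) // 100 + 1
= (1925 - 1) // 100 + 1
= 1924 // 100 + 1
= 19 + 1

20th century


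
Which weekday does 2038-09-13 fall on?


Date: September 13, 2038
Anchor: Jan 1, 2038. With p = 2038 - 1 = 2037: (p + p//4 - p//100 + p//400) mod 7 = (2037 + 509 - 20 + 5) mod 7 = 2531 mod 7 = 4 -> Friday (Mon=0 ... Sun=6)
Days before September (Jan-Aug): 243; offset = 243 + 13 - 1 = 255
Weekday index = (4 + 255) mod 7 = 0

Day of the week: Monday


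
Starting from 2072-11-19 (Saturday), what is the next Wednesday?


Current: Saturday
Target: Wednesday
Days ahead: 4

Next Wednesday: 2072-11-23


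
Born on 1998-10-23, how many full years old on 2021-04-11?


Birth: 1998-10-23
Reference: 2021-04-11
Year difference: 2021 - 1998 = 23
Birthday not yet reached in 2021, subtract 1

22 years old


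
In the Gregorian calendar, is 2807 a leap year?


Gregorian leap year rule: divisible by 4, but not by 100, unless also by 400.
2807 is not divisible by 4 -> not a leap year

No


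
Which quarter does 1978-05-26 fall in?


Month: May (month 5)
Q1: Jan-Mar, Q2: Apr-Jun, Q3: Jul-Sep, Q4: Oct-Dec

Q2


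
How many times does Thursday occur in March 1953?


March 1953 has 31 days
Anchor: Jan 1, 1953. With p = 1953 - 1 = 1952: (p + p//4 - p//100 + p//400) mod 7 = (1952 + 488 - 19 + 4) mod 7 = 2425 mod 7 = 3 -> Thursday (Mon=0 ... Sun=6)
Days before March (Jan-Feb): 59; March 1 index = (3 + 59) mod 7 = 6 -> Sunday
First Thursday is March 5
Thursdays: 5, 12, 19, 26

4 Thursdays


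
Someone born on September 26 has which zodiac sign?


Date: September 26
Conventional tropical zodiac dates: Libra from September 23 onward; Scorpio starts October 23
September 26 falls within the Libra range

Libra


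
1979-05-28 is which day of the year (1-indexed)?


Date: May 28, 1979
Days in months 1 through 4: 120
Plus 28 days in May

Day of year: 148


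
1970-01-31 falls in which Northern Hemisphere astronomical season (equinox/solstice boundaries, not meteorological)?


Date: January 31
Astronomical Winter (approx.; exact equinox/solstice day varies by year): December 21 to March 19
January 31 falls within the Winter window

Winter


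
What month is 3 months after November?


November is month 11
11 + 3 = 14; wrap: 14 - 12 = 2

February


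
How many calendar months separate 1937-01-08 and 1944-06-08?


From January 1937 to June 1944
7 years * 12 = 84 months, plus 5 months = 89

89 months


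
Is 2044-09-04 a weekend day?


Anchor: Jan 1, 2044. With p = 2044 - 1 = 2043: (p + p//4 - p//100 + p//400) mod 7 = (2043 + 510 - 20 + 5) mod 7 = 2538 mod 7 = 4 -> Friday (Mon=0 ... Sun=6)
Day of year: 248; offset = 247
Weekday index = (4 + 247) mod 7 = 6 -> Sunday
Weekend days: Saturday, Sunday

Yes


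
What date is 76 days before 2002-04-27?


Start: 2002-04-27, subtract 76 days
Back 27 days from April 27 reaches March 31, 2002 -> 49 left
March 2002 has 31 days -> back to February 28, 2002 -> 18 left
February 2002: 28 - 18 = 10 -> lands on February 10

Result: 2002-02-10


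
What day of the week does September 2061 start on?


Target: September 1, 2061
Anchor: Jan 1, 2061. With p = 2061 - 1 = 2060: (p + p//4 - p//100 + p//400) mod 7 = (2060 + 515 - 20 + 5) mod 7 = 2560 mod 7 = 5 -> Saturday (Mon=0 ... Sun=6)
Days before September (Jan-Aug): 243 days
Weekday index = (5 + 243) mod 7 = 3

Thursday


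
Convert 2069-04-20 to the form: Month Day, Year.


ISO 2069-04-20 parses as year=2069, month=04, day=20
Month 4 -> April

April 20, 2069


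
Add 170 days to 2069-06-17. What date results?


Start: 2069-06-17, add 170 days
June 2069 has 30 days: 30 - 17 = 13 days to June 30 -> 157 left
July 2069 has 31 days -> 126 left
August 2069 has 31 days -> 95 left
September 2069 has 30 days -> 65 left
October 2069 has 31 days -> 34 left
November 2069 has 30 days -> 4 left
December 2069: 4 <= 31 -> lands on December 4

Result: 2069-12-04


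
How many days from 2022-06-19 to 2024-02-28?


From 2022-06-19 to 2024-02-28
2022-06-19: days before June = 31 + 28 + 31 + 30 + 31 = 151 (2022 is not a leap year); day of year = 151 + 19 = 170
2024-02-28: days before February = 31; day of year = 31 + 28 = 59
Rest of 2022: 365 - 170 = 195
Full years 2023 (365): 365
Total = 195 + 365 + 59 = 619

619 days


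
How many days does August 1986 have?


August 1986

31 days


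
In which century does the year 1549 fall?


Century = (year - 1) // 100 + 1
= (1549 - 1) // 100 + 1
= 1548 // 100 + 1
= 15 + 1

16th century


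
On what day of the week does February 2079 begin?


Target: February 1, 2079
Anchor: Jan 1, 2079. With p = 2079 - 1 = 2078: (p + p//4 - p//100 + p//400) mod 7 = (2078 + 519 - 20 + 5) mod 7 = 2582 mod 7 = 6 -> Sunday (Mon=0 ... Sun=6)
Days before February (Jan): 31 days
Weekday index = (6 + 31) mod 7 = 2

Wednesday


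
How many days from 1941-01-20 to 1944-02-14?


From 1941-01-20 to 1944-02-14
1941-01-20: day of year = 20
1944-02-14: days before February = 31; day of year = 31 + 14 = 45
Rest of 1941: 365 - 20 = 345
Full years 1942 (365), 1943 (365): 730
Total = 345 + 730 + 45 = 1120

1120 days


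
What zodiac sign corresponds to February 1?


Date: February 1
Conventional tropical zodiac dates: Aquarius from January 20 onward; Pisces starts February 19
February 1 falls within the Aquarius range

Aquarius


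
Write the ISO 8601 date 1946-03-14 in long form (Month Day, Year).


ISO 1946-03-14 parses as year=1946, month=03, day=14
Month 3 -> March

March 14, 1946


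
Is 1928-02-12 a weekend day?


Anchor: Jan 1, 1928. With p = 1928 - 1 = 1927: (p + p//4 - p//100 + p//400) mod 7 = (1927 + 481 - 19 + 4) mod 7 = 2393 mod 7 = 6 -> Sunday (Mon=0 ... Sun=6)
Day of year: 43; offset = 42
Weekday index = (6 + 42) mod 7 = 6 -> Sunday
Weekend days: Saturday, Sunday

Yes


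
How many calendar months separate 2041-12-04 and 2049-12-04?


From December 2041 to December 2049
8 years * 12 = 96 months = 96

96 months


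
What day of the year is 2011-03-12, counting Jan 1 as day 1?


Date: March 12, 2011
Days in months 1 through 2: 59
Plus 12 days in March

Day of year: 71


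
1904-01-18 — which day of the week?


Date: January 18, 1904
Anchor: Jan 1, 1904. With p = 1904 - 1 = 1903: (p + p//4 - p//100 + p//400) mod 7 = (1903 + 475 - 19 + 4) mod 7 = 2363 mod 7 = 4 -> Friday (Mon=0 ... Sun=6)
Days into year = 18 - 1 = 17
Weekday index = (4 + 17) mod 7 = 0

Day of the week: Monday


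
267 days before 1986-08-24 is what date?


Start: 1986-08-24, subtract 267 days
Back 24 days from August 24 reaches July 31, 1986 -> 243 left
July 1986 has 31 days -> back to June 30, 1986 -> 212 left
June 1986 has 30 days -> back to May 31, 1986 -> 182 left
May 1986 has 31 days -> back to April 30, 1986 -> 151 left
April 1986 has 30 days -> back to March 31, 1986 -> 121 left
March 1986 has 31 days -> back to February 28, 1986 -> 90 left
February 1986 has 28 days -> back to January 31, 1986 -> 62 left
January 1986 has 31 days -> back to December 31, 1985 -> 31 left
December 1985 has 31 days -> back to November 30, 1985 -> 0 left
November 1985: 30 - 0 = 30 -> lands on November 30

Result: 1985-11-30


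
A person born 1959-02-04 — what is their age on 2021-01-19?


Birth: 1959-02-04
Reference: 2021-01-19
Year difference: 2021 - 1959 = 62
Birthday not yet reached in 2021, subtract 1

61 years old


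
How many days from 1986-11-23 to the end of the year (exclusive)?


Day of year: 327 of 365
Remaining = 365 - 327

38 days


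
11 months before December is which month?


December is month 12
12 - 11 = 1

January


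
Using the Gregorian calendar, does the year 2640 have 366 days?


Gregorian leap year rule: divisible by 4, but not by 100, unless also by 400.
2640 is divisible by 4 but not 100 -> leap year

Yes


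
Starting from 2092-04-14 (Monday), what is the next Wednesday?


Current: Monday
Target: Wednesday
Days ahead: 2

Next Wednesday: 2092-04-16


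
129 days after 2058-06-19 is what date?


Start: 2058-06-19, add 129 days
June 2058 has 30 days: 30 - 19 = 11 days to June 30 -> 118 left
July 2058 has 31 days -> 87 left
August 2058 has 31 days -> 56 left
September 2058 has 30 days -> 26 left
October 2058: 26 <= 31 -> lands on October 26

Result: 2058-10-26


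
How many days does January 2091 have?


January 2091

31 days


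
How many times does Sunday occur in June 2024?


June 2024 has 30 days
Anchor: Jan 1, 2024. With p = 2024 - 1 = 2023: (p + p//4 - p//100 + p//400) mod 7 = (2023 + 505 - 20 + 5) mod 7 = 2513 mod 7 = 0 -> Monday (Mon=0 ... Sun=6)
Days before June (Jan-May): 152; June 1 index = (0 + 152) mod 7 = 5 -> Saturday
First Sunday is June 2
Sundays: 2, 9, 16, 23, 30

5 Sundays


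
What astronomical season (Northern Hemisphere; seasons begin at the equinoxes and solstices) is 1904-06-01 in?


Date: June 1
Astronomical Spring (approx.; exact equinox/solstice day varies by year): March 20 to June 20
June 1 falls within the Spring window

Spring


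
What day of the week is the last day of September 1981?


September 1981 has 30 days
Anchor: Jan 1, 1981. With p = 1981 - 1 = 1980: (p + p//4 - p//100 + p//400) mod 7 = (1980 + 495 - 19 + 4) mod 7 = 2460 mod 7 = 3 -> Thursday (Mon=0 ... Sun=6)
Days before September (Jan-Aug): 243; September 1 index = (3 + 243) mod 7 = 1 -> Tuesday
Last day offset: 30 - 1 = 29 days
Weekday index = (1 + 29) mod 7 = 2

Wednesday, September 30


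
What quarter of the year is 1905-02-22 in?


Month: February (month 2)
Q1: Jan-Mar, Q2: Apr-Jun, Q3: Jul-Sep, Q4: Oct-Dec

Q1


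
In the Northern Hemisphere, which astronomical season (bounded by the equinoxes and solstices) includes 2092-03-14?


Date: March 14
Astronomical Winter (approx.; exact equinox/solstice day varies by year): December 21 to March 19
March 14 falls within the Winter window

Winter


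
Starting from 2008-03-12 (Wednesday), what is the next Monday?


Current: Wednesday
Target: Monday
Days ahead: 5

Next Monday: 2008-03-17


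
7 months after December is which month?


December is month 12
12 + 7 = 19; wrap: 19 - 12 = 7

July


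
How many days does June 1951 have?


June 1951

30 days


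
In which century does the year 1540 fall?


Century = (year - 1) // 100 + 1
= (1540 - 1) // 100 + 1
= 1539 // 100 + 1
= 15 + 1

16th century


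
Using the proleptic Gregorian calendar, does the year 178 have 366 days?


Gregorian leap year rule: divisible by 4, but not by 100, unless also by 400.
178 is not divisible by 4 -> not a leap year

No


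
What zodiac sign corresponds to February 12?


Date: February 12
Conventional tropical zodiac dates: Aquarius from January 20 onward; Pisces starts February 19
February 12 falls within the Aquarius range

Aquarius


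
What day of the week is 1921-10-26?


Date: October 26, 1921
Anchor: Jan 1, 1921. With p = 1921 - 1 = 1920: (p + p//4 - p//100 + p//400) mod 7 = (1920 + 480 - 19 + 4) mod 7 = 2385 mod 7 = 5 -> Saturday (Mon=0 ... Sun=6)
Days before October (Jan-Sep): 273; offset = 273 + 26 - 1 = 298
Weekday index = (5 + 298) mod 7 = 2

Day of the week: Wednesday


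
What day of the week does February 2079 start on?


Target: February 1, 2079
Anchor: Jan 1, 2079. With p = 2079 - 1 = 2078: (p + p//4 - p//100 + p//400) mod 7 = (2078 + 519 - 20 + 5) mod 7 = 2582 mod 7 = 6 -> Sunday (Mon=0 ... Sun=6)
Days before February (Jan): 31 days
Weekday index = (6 + 31) mod 7 = 2

Wednesday


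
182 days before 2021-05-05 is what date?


Start: 2021-05-05, subtract 182 days
Back 5 days from May 5 reaches April 30, 2021 -> 177 left
April 2021 has 30 days -> back to March 31, 2021 -> 147 left
March 2021 has 31 days -> back to February 28, 2021 -> 116 left
February 2021 has 28 days -> back to January 31, 2021 -> 88 left
January 2021 has 31 days -> back to December 31, 2020 -> 57 left
December 2020 has 31 days -> back to November 30, 2020 -> 26 left
November 2020: 30 - 26 = 4 -> lands on November 4

Result: 2020-11-04


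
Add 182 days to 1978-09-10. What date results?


Start: 1978-09-10, add 182 days
September 1978 has 30 days: 30 - 10 = 20 days to September 30 -> 162 left
October 1978 has 31 days -> 131 left
November 1978 has 30 days -> 101 left
December 1978 has 31 days -> 70 left
January 1979 has 31 days -> 39 left
February 1979 has 28 days -> 11 left
March 1979: 11 <= 31 -> lands on March 11

Result: 1979-03-11


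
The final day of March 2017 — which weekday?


March 2017 has 31 days
Anchor: Jan 1, 2017. With p = 2017 - 1 = 2016: (p + p//4 - p//100 + p//400) mod 7 = (2016 + 504 - 20 + 5) mod 7 = 2505 mod 7 = 6 -> Sunday (Mon=0 ... Sun=6)
Days before March (Jan-Feb): 59; March 1 index = (6 + 59) mod 7 = 2 -> Wednesday
Last day offset: 31 - 1 = 30 days
Weekday index = (2 + 30) mod 7 = 4

Friday, March 31


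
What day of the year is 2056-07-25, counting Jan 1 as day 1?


Date: July 25, 2056
Days in months 1 through 6: 182
Plus 25 days in July

Day of year: 207


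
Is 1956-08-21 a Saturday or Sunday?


Anchor: Jan 1, 1956. With p = 1956 - 1 = 1955: (p + p//4 - p//100 + p//400) mod 7 = (1955 + 488 - 19 + 4) mod 7 = 2428 mod 7 = 6 -> Sunday (Mon=0 ... Sun=6)
Day of year: 234; offset = 233
Weekday index = (6 + 233) mod 7 = 1 -> Tuesday
Weekend days: Saturday, Sunday

No


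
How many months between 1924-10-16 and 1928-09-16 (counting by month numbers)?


From October 1924 to September 1928
4 years * 12 = 48 months, minus 1 month = 47

47 months


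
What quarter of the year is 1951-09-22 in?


Month: September (month 9)
Q1: Jan-Mar, Q2: Apr-Jun, Q3: Jul-Sep, Q4: Oct-Dec

Q3


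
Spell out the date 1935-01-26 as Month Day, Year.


ISO 1935-01-26 parses as year=1935, month=01, day=26
Month 1 -> January

January 26, 1935


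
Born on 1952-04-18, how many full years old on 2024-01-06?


Birth: 1952-04-18
Reference: 2024-01-06
Year difference: 2024 - 1952 = 72
Birthday not yet reached in 2024, subtract 1

71 years old


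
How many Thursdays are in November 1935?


November 1935 has 30 days
Anchor: Jan 1, 1935. With p = 1935 - 1 = 1934: (p + p//4 - p//100 + p//400) mod 7 = (1934 + 483 - 19 + 4) mod 7 = 2402 mod 7 = 1 -> Tuesday (Mon=0 ... Sun=6)
Days before November (Jan-Oct): 304; November 1 index = (1 + 304) mod 7 = 4 -> Friday
First Thursday is November 7
Thursdays: 7, 14, 21, 28

4 Thursdays


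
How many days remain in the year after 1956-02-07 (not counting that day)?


Day of year: 38 of 366
Remaining = 366 - 38

328 days


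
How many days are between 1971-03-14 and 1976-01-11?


From 1971-03-14 to 1976-01-11
1971-03-14: days before March = 31 + 28 = 59 (1971 is not a leap year); day of year = 59 + 14 = 73
1976-01-11: day of year = 11
Rest of 1971: 365 - 73 = 292
Full years 1972 (366), 1973 (365), 1974 (365), 1975 (365): 1461
Total = 292 + 1461 + 11 = 1764

1764 days


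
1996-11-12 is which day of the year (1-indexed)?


Date: November 12, 1996
Days in months 1 through 10: 305
Plus 12 days in November

Day of year: 317


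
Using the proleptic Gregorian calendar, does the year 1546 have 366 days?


Gregorian leap year rule: divisible by 4, but not by 100, unless also by 400.
1546 is not divisible by 4 -> not a leap year

No


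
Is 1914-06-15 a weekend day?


Anchor: Jan 1, 1914. With p = 1914 - 1 = 1913: (p + p//4 - p//100 + p//400) mod 7 = (1913 + 478 - 19 + 4) mod 7 = 2376 mod 7 = 3 -> Thursday (Mon=0 ... Sun=6)
Day of year: 166; offset = 165
Weekday index = (3 + 165) mod 7 = 0 -> Monday
Weekend days: Saturday, Sunday

No


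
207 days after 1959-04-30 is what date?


Start: 1959-04-30, add 207 days
April 30 is the last day of April 1959 -> 207 left
May 1959 has 31 days -> 176 left
June 1959 has 30 days -> 146 left
July 1959 has 31 days -> 115 left
August 1959 has 31 days -> 84 left
September 1959 has 30 days -> 54 left
October 1959 has 31 days -> 23 left
November 1959: 23 <= 30 -> lands on November 23

Result: 1959-11-23


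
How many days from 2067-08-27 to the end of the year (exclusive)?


Day of year: 239 of 365
Remaining = 365 - 239

126 days


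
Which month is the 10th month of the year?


Month 10 of 12

October


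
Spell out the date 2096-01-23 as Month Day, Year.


ISO 2096-01-23 parses as year=2096, month=01, day=23
Month 1 -> January

January 23, 2096


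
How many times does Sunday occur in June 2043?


June 2043 has 30 days
Anchor: Jan 1, 2043. With p = 2043 - 1 = 2042: (p + p//4 - p//100 + p//400) mod 7 = (2042 + 510 - 20 + 5) mod 7 = 2537 mod 7 = 3 -> Thursday (Mon=0 ... Sun=6)
Days before June (Jan-May): 151; June 1 index = (3 + 151) mod 7 = 0 -> Monday
First Sunday is June 7
Sundays: 7, 14, 21, 28

4 Sundays


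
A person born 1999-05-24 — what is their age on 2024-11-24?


Birth: 1999-05-24
Reference: 2024-11-24
Year difference: 2024 - 1999 = 25

25 years old


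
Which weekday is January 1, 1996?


Target: January 1, 1996
Anchor: Jan 1, 1996. With p = 1996 - 1 = 1995: (p + p//4 - p//100 + p//400) mod 7 = (1995 + 498 - 19 + 4) mod 7 = 2478 mod 7 = 0 -> Monday (Mon=0 ... Sun=6)
Offset from anchor: 0 days
Weekday index = (0 + 0) mod 7 = 0

Monday


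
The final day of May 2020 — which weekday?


May 2020 has 31 days
Anchor: Jan 1, 2020. With p = 2020 - 1 = 2019: (p + p//4 - p//100 + p//400) mod 7 = (2019 + 504 - 20 + 5) mod 7 = 2508 mod 7 = 2 -> Wednesday (Mon=0 ... Sun=6)
Days before May (Jan-Apr): 121; May 1 index = (2 + 121) mod 7 = 4 -> Friday
Last day offset: 31 - 1 = 30 days
Weekday index = (4 + 30) mod 7 = 6

Sunday, May 31


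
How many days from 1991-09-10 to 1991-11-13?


From 1991-09-10 to 1991-11-13
1991-09-10: days before September = 31 + 28 + 31 + 30 + 31 + 30 + 31 + 31 = 243 (1991 is not a leap year); day of year = 243 + 10 = 253
1991-11-13: days before November = 31 + 28 + 31 + 30 + 31 + 30 + 31 + 31 + 30 + 31 = 304 (1991 is not a leap year); day of year = 304 + 13 = 317
Same year: 317 - 253 = 64

64 days


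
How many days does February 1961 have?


February 1961 (leap year: no)

28 days


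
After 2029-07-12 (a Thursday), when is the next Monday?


Current: Thursday
Target: Monday
Days ahead: 4

Next Monday: 2029-07-16


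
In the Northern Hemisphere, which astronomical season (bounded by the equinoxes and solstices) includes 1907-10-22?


Date: October 22
Astronomical Autumn (approx.; exact equinox/solstice day varies by year): September 22 to December 20
October 22 falls within the Autumn window

Autumn


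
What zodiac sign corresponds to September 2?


Date: September 2
Conventional tropical zodiac dates: Virgo from August 23 onward; Libra starts September 23
September 2 falls within the Virgo range

Virgo


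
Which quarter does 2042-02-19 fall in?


Month: February (month 2)
Q1: Jan-Mar, Q2: Apr-Jun, Q3: Jul-Sep, Q4: Oct-Dec

Q1


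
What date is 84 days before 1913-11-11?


Start: 1913-11-11, subtract 84 days
Back 11 days from November 11 reaches October 31, 1913 -> 73 left
October 1913 has 31 days -> back to September 30, 1913 -> 42 left
September 1913 has 30 days -> back to August 31, 1913 -> 12 left
August 1913: 31 - 12 = 19 -> lands on August 19

Result: 1913-08-19


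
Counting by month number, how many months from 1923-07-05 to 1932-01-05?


From July 1923 to January 1932
9 years * 12 = 108 months, minus 6 months = 102

102 months


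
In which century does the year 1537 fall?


Century = (year - 1) // 100 + 1
= (1537 - 1) // 100 + 1
= 1536 // 100 + 1
= 15 + 1

16th century


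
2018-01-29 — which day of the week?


Date: January 29, 2018
Anchor: Jan 1, 2018. With p = 2018 - 1 = 2017: (p + p//4 - p//100 + p//400) mod 7 = (2017 + 504 - 20 + 5) mod 7 = 2506 mod 7 = 0 -> Monday (Mon=0 ... Sun=6)
Days into year = 29 - 1 = 28
Weekday index = (0 + 28) mod 7 = 0

Day of the week: Monday


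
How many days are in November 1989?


November 1989

30 days


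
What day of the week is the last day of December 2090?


December 2090 has 31 days
Anchor: Jan 1, 2090. With p = 2090 - 1 = 2089: (p + p//4 - p//100 + p//400) mod 7 = (2089 + 522 - 20 + 5) mod 7 = 2596 mod 7 = 6 -> Sunday (Mon=0 ... Sun=6)
Days before December (Jan-Nov): 334; December 1 index = (6 + 334) mod 7 = 4 -> Friday
Last day offset: 31 - 1 = 30 days
Weekday index = (4 + 30) mod 7 = 6

Sunday, December 31


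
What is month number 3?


Month 3 of 12

March


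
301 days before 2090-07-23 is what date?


Start: 2090-07-23, subtract 301 days
Back 23 days from July 23 reaches June 30, 2090 -> 278 left
June 2090 has 30 days -> back to May 31, 2090 -> 248 left
May 2090 has 31 days -> back to April 30, 2090 -> 217 left
April 2090 has 30 days -> back to March 31, 2090 -> 187 left
March 2090 has 31 days -> back to February 28, 2090 -> 156 left
February 2090 has 28 days -> back to January 31, 2090 -> 128 left
January 2090 has 31 days -> back to December 31, 2089 -> 97 left
December 2089 has 31 days -> back to November 30, 2089 -> 66 left
November 2089 has 30 days -> back to October 31, 2089 -> 36 left
October 2089 has 31 days -> back to September 30, 2089 -> 5 left
September 2089: 30 - 5 = 25 -> lands on September 25

Result: 2089-09-25


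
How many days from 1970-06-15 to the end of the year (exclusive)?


Day of year: 166 of 365
Remaining = 365 - 166

199 days


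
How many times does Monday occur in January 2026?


January 2026 has 31 days
Anchor: Jan 1, 2026. With p = 2026 - 1 = 2025: (p + p//4 - p//100 + p//400) mod 7 = (2025 + 506 - 20 + 5) mod 7 = 2516 mod 7 = 3 -> Thursday (Mon=0 ... Sun=6)
January 1 is the anchor itself -> Thursday
First Monday is January 5
Mondays: 5, 12, 19, 26

4 Mondays


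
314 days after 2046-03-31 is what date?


Start: 2046-03-31, add 314 days
March 31 is the last day of March 2046 -> 314 left
April 2046 has 30 days -> 284 left
May 2046 has 31 days -> 253 left
June 2046 has 30 days -> 223 left
July 2046 has 31 days -> 192 left
August 2046 has 31 days -> 161 left
September 2046 has 30 days -> 131 left
October 2046 has 31 days -> 100 left
November 2046 has 30 days -> 70 left
December 2046 has 31 days -> 39 left
January 2047 has 31 days -> 8 left
February 2047: 8 <= 28 -> lands on February 8

Result: 2047-02-08


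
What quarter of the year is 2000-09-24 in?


Month: September (month 9)
Q1: Jan-Mar, Q2: Apr-Jun, Q3: Jul-Sep, Q4: Oct-Dec

Q3


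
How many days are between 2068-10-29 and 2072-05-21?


From 2068-10-29 to 2072-05-21
2068-10-29: days before October = 31 + 29 + 31 + 30 + 31 + 30 + 31 + 31 + 30 = 274 (2068 is a leap year); day of year = 274 + 29 = 303
2072-05-21: days before May = 31 + 29 + 31 + 30 = 121 (2072 is a leap year); day of year = 121 + 21 = 142
Rest of 2068: 366 - 303 = 63
Full years 2069 (365), 2070 (365), 2071 (365): 1095
Total = 63 + 1095 + 142 = 1300

1300 days


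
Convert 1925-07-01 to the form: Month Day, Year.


ISO 1925-07-01 parses as year=1925, month=07, day=01
Month 7 -> July

July 1, 1925


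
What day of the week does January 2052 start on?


Target: January 1, 2052
Anchor: Jan 1, 2052. With p = 2052 - 1 = 2051: (p + p//4 - p//100 + p//400) mod 7 = (2051 + 512 - 20 + 5) mod 7 = 2548 mod 7 = 0 -> Monday (Mon=0 ... Sun=6)
Offset from anchor: 0 days
Weekday index = (0 + 0) mod 7 = 0

Monday


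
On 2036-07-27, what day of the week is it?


Date: July 27, 2036
Anchor: Jan 1, 2036. With p = 2036 - 1 = 2035: (p + p//4 - p//100 + p//400) mod 7 = (2035 + 508 - 20 + 5) mod 7 = 2528 mod 7 = 1 -> Tuesday (Mon=0 ... Sun=6)
Days before July (Jan-Jun): 182; offset = 182 + 27 - 1 = 208
Weekday index = (1 + 208) mod 7 = 6

Day of the week: Sunday


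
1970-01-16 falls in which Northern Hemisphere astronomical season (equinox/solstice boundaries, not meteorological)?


Date: January 16
Astronomical Winter (approx.; exact equinox/solstice day varies by year): December 21 to March 19
January 16 falls within the Winter window

Winter


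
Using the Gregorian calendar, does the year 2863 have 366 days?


Gregorian leap year rule: divisible by 4, but not by 100, unless also by 400.
2863 is not divisible by 4 -> not a leap year

No


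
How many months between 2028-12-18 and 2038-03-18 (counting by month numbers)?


From December 2028 to March 2038
10 years * 12 = 120 months, minus 9 months = 111

111 months


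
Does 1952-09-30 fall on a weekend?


Anchor: Jan 1, 1952. With p = 1952 - 1 = 1951: (p + p//4 - p//100 + p//400) mod 7 = (1951 + 487 - 19 + 4) mod 7 = 2423 mod 7 = 1 -> Tuesday (Mon=0 ... Sun=6)
Day of year: 274; offset = 273
Weekday index = (1 + 273) mod 7 = 1 -> Tuesday
Weekend days: Saturday, Sunday

No


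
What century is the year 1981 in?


Century = (year - 1) // 100 + 1
= (1981 - 1) // 100 + 1
= 1980 // 100 + 1
= 19 + 1

20th century


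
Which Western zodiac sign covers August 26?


Date: August 26
Conventional tropical zodiac dates: Virgo from August 23 onward; Libra starts September 23
August 26 falls within the Virgo range

Virgo


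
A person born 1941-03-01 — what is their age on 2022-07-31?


Birth: 1941-03-01
Reference: 2022-07-31
Year difference: 2022 - 1941 = 81

81 years old


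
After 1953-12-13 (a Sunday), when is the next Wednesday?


Current: Sunday
Target: Wednesday
Days ahead: 3

Next Wednesday: 1953-12-16


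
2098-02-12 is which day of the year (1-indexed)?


Date: February 12, 2098
Days in months 1 through 1: 31
Plus 12 days in February

Day of year: 43


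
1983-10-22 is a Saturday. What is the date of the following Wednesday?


Current: Saturday
Target: Wednesday
Days ahead: 4

Next Wednesday: 1983-10-26


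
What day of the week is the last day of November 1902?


November 1902 has 30 days
Anchor: Jan 1, 1902. With p = 1902 - 1 = 1901: (p + p//4 - p//100 + p//400) mod 7 = (1901 + 475 - 19 + 4) mod 7 = 2361 mod 7 = 2 -> Wednesday (Mon=0 ... Sun=6)
Days before November (Jan-Oct): 304; November 1 index = (2 + 304) mod 7 = 5 -> Saturday
Last day offset: 30 - 1 = 29 days
Weekday index = (5 + 29) mod 7 = 6

Sunday, November 30


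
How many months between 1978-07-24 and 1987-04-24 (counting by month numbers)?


From July 1978 to April 1987
9 years * 12 = 108 months, minus 3 months = 105

105 months


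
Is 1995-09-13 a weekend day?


Anchor: Jan 1, 1995. With p = 1995 - 1 = 1994: (p + p//4 - p//100 + p//400) mod 7 = (1994 + 498 - 19 + 4) mod 7 = 2477 mod 7 = 6 -> Sunday (Mon=0 ... Sun=6)
Day of year: 256; offset = 255
Weekday index = (6 + 255) mod 7 = 2 -> Wednesday
Weekend days: Saturday, Sunday

No


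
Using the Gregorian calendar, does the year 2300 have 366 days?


Gregorian leap year rule: divisible by 4, but not by 100, unless also by 400.
2300 is divisible by 100 but not 400 -> not a leap year

No


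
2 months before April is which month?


April is month 4
4 - 2 = 2

February


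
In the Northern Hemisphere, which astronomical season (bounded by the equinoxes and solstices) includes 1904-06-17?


Date: June 17
Astronomical Spring (approx.; exact equinox/solstice day varies by year): March 20 to June 20
June 17 falls within the Spring window

Spring


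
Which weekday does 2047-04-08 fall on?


Date: April 8, 2047
Anchor: Jan 1, 2047. With p = 2047 - 1 = 2046: (p + p//4 - p//100 + p//400) mod 7 = (2046 + 511 - 20 + 5) mod 7 = 2542 mod 7 = 1 -> Tuesday (Mon=0 ... Sun=6)
Days before April (Jan-Mar): 90; offset = 90 + 8 - 1 = 97
Weekday index = (1 + 97) mod 7 = 0

Day of the week: Monday


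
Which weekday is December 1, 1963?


Target: December 1, 1963
Anchor: Jan 1, 1963. With p = 1963 - 1 = 1962: (p + p//4 - p//100 + p//400) mod 7 = (1962 + 490 - 19 + 4) mod 7 = 2437 mod 7 = 1 -> Tuesday (Mon=0 ... Sun=6)
Days before December (Jan-Nov): 334 days
Weekday index = (1 + 334) mod 7 = 6

Sunday


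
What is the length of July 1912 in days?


July 1912

31 days


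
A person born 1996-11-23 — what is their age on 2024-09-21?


Birth: 1996-11-23
Reference: 2024-09-21
Year difference: 2024 - 1996 = 28
Birthday not yet reached in 2024, subtract 1

27 years old


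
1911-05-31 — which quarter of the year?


Month: May (month 5)
Q1: Jan-Mar, Q2: Apr-Jun, Q3: Jul-Sep, Q4: Oct-Dec

Q2


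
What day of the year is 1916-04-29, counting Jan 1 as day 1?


Date: April 29, 1916
Days in months 1 through 3: 91
Plus 29 days in April

Day of year: 120


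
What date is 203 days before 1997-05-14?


Start: 1997-05-14, subtract 203 days
Back 14 days from May 14 reaches April 30, 1997 -> 189 left
April 1997 has 30 days -> back to March 31, 1997 -> 159 left
March 1997 has 31 days -> back to February 28, 1997 -> 128 left
February 1997 has 28 days -> back to January 31, 1997 -> 100 left
January 1997 has 31 days -> back to December 31, 1996 -> 69 left
December 1996 has 31 days -> back to November 30, 1996 -> 38 left
November 1996 has 30 days -> back to October 31, 1996 -> 8 left
October 1996: 31 - 8 = 23 -> lands on October 23

Result: 1996-10-23


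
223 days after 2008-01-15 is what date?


Start: 2008-01-15, add 223 days
January 2008 has 31 days: 31 - 15 = 16 days to January 31 -> 207 left
February 2008 has 29 days -> 178 left
March 2008 has 31 days -> 147 left
April 2008 has 30 days -> 117 left
May 2008 has 31 days -> 86 left
June 2008 has 30 days -> 56 left
July 2008 has 31 days -> 25 left
August 2008: 25 <= 31 -> lands on August 25

Result: 2008-08-25


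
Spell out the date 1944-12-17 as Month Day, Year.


ISO 1944-12-17 parses as year=1944, month=12, day=17
Month 12 -> December

December 17, 1944


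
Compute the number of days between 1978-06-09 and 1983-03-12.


From 1978-06-09 to 1983-03-12
1978-06-09: days before June = 31 + 28 + 31 + 30 + 31 = 151 (1978 is not a leap year); day of year = 151 + 9 = 160
1983-03-12: days before March = 31 + 28 = 59 (1983 is not a leap year); day of year = 59 + 12 = 71
Rest of 1978: 365 - 160 = 205
Full years 1979 (365), 1980 (366), 1981 (365), 1982 (365): 1461
Total = 205 + 1461 + 71 = 1737

1737 days


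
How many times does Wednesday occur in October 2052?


October 2052 has 31 days
Anchor: Jan 1, 2052. With p = 2052 - 1 = 2051: (p + p//4 - p//100 + p//400) mod 7 = (2051 + 512 - 20 + 5) mod 7 = 2548 mod 7 = 0 -> Monday (Mon=0 ... Sun=6)
Days before October (Jan-Sep): 274; October 1 index = (0 + 274) mod 7 = 1 -> Tuesday
First Wednesday is October 2
Wednesdays: 2, 9, 16, 23, 30

5 Wednesdays


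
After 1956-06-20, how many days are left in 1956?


Day of year: 172 of 366
Remaining = 366 - 172

194 days


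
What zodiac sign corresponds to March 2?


Date: March 2
Conventional tropical zodiac dates: Pisces from February 19 onward; Aries starts March 21
March 2 falls within the Pisces range

Pisces


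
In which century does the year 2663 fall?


Century = (year - 1) // 100 + 1
= (2663 - 1) // 100 + 1
= 2662 // 100 + 1
= 26 + 1

27th century


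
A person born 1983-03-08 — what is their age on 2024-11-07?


Birth: 1983-03-08
Reference: 2024-11-07
Year difference: 2024 - 1983 = 41

41 years old


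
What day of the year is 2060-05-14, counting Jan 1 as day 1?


Date: May 14, 2060
Days in months 1 through 4: 121
Plus 14 days in May

Day of year: 135
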